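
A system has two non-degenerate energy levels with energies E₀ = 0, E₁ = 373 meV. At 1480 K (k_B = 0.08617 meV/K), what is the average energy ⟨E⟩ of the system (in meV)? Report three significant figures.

k_BT = 0.08617 × 1480 K = 127.53 meV.
Eᵢ/kT = 0, 2.9248.
Z = Σ e^(−Eᵢ/kT) = e^(−0) + e^(−2.9248) = 1.0000 + 0.053675 = 1.0537.
⟨E⟩ = Σ Eᵢ e^(−Eᵢ/kT) / Z = (0·1.0000 + 373·0.053675) / 1.0537 = 19.0 meV.

19.0 meV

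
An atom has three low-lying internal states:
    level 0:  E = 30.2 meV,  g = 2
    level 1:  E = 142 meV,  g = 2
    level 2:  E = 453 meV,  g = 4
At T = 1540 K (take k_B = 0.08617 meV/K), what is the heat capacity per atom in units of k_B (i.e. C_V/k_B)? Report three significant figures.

k_BT = 0.08617 × 1540 K = 132.70 meV.
Eᵢ/kT = 0.22758, 1.0701, 3.4137.
Z = Σ gᵢe^(−Eᵢ/kT) = 2·e^(−0.22758) + 2·e^(−1.0701) + 4·e^(−3.4137) = 1.5929 + 0.68595 + 0.13168 = 2.4105.
⟨E⟩ = 85.112 meV, ⟨E²⟩ = 17551 meV².
C_V/k_B = (⟨E²⟩ − ⟨E⟩²)/(kT)² = (17551 − 7244.1)/17609 = 0.585.

0.585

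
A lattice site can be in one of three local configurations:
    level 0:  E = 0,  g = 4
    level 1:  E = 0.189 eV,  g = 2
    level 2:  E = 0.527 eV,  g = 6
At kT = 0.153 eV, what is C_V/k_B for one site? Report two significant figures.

Eᵢ/kT = 0, 1.235, 3.444.
Z = Σ gᵢe^(−Eᵢ/kT) = 4·e^(−0) + 2·e^(−1.235) + 6·e^(−3.444) = 4.000 + 0.5817 + 0.1916 = 4.773.
⟨E⟩ = 0.04419 eV, ⟨E²⟩ = 0.01550 eV².
C_V/k_B = (⟨E²⟩ − ⟨E⟩²)/(kT)² = (0.01550 − 0.001953)/0.02341 = 0.58.

0.58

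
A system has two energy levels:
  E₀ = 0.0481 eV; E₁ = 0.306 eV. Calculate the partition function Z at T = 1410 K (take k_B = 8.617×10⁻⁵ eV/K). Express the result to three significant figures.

k_BT = 8.617×10⁻⁵ × 1410 K = 0.12150 eV.
Eᵢ/kT = 0.39588, 2.5185.
Z = Σ e^(−Eᵢ/kT) = e^(−0.39588) + e^(−2.5185) = 0.67309 + 0.080580 = 0.75367.

Z = 0.754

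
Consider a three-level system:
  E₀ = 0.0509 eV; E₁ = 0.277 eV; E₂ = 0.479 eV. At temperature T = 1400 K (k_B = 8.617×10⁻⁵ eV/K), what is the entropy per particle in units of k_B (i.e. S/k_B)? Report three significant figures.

0.497

k_BT = 8.617×10⁻⁵ × 1400 K = 0.12064 eV.
Eᵢ/kT = 0.42192, 2.2961, 3.9705.
Z = Σ e^(−Eᵢ/kT) = e^(−0.42192) + e^(−2.2961) + e^(−3.9705) = 0.65579 + 0.10065 + 0.018864 = 0.77530.
⟨E⟩ = Σ EᵢPᵢ = 0.090669 eV.
S/k_B = ln Z + ⟨E⟩/kT = ln(0.77530) + 0.090669/0.12064 = -0.25451 + 0.75157 = 0.497.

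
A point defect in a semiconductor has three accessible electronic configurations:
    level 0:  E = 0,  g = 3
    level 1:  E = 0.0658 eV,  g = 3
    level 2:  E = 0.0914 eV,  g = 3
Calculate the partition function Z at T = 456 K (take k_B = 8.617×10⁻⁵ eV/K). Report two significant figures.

Z = 3.9

k_BT = 8.617×10⁻⁵ × 456 K = 0.03929 eV.
Eᵢ/kT = 0, 1.675, 2.326.
Z = Σ gᵢe^(−Eᵢ/kT) = 3·e^(−0) + 3·e^(−1.675) + 3·e^(−2.326) = 3.000 + 0.5619 + 0.2931 = 3.855.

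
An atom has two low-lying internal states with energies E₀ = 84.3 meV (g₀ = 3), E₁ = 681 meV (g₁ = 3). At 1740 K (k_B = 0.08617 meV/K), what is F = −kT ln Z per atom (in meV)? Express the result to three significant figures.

-83.2 meV

k_BT = 0.08617 × 1740 K = 149.94 meV.
Eᵢ/kT = 0.56222, 4.5418.
Z = Σ gᵢe^(−Eᵢ/kT) = 3·e^(−0.56222) + 3·e^(−4.5418) = 1.7098 + 0.031963 = 1.7418.
F = −kT ln Z = −149.94 × ln(1.7418) = −149.94 × 0.55492 = -83.2 meV.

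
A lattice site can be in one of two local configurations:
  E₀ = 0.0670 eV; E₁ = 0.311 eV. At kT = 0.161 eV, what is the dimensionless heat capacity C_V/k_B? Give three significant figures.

Eᵢ/kT = 0.41615, 1.9317.
Z = Σ e^(−Eᵢ/kT) = e^(−0.41615) + e^(−1.9317) = 0.65958 + 0.14490 = 0.80448.
⟨E⟩ = 0.11095 eV, ⟨E²⟩ = 0.021101 eV².
C_V/k_B = (⟨E²⟩ − ⟨E⟩²)/(kT)² = (0.021101 − 0.012310)/0.025921 = 0.339.

0.339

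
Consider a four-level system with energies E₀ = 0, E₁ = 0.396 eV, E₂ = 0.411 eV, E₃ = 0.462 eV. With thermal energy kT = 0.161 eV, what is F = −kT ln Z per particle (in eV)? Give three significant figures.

-0.0320 eV

Eᵢ/kT = 0, 2.4596, 2.5528, 2.8696.
Z = Σ e^(−Eᵢ/kT) = e^(−0) + e^(−2.4596) + e^(−2.5528) + e^(−2.8696) = 1.0000 + 0.085469 + 0.077863 + 0.056722 = 1.2201.
F = −kT ln Z = −0.161 × ln(1.2201) = −0.161 × 0.19893 = -0.0320 eV.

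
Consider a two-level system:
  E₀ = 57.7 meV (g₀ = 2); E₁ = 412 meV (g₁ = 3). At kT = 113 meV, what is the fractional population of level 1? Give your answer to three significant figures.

Eᵢ/kT = 0.51062, 3.6460.
Z = Σ gᵢe^(−Eᵢ/kT) = 2·e^(−0.51062) + 3·e^(−3.6460) = 1.2002 + 0.078286 = 1.2785.
P₁ = g₁ e^(−E₁/kT) / Z = 0.078286/1.2785 = 0.0612.

0.0612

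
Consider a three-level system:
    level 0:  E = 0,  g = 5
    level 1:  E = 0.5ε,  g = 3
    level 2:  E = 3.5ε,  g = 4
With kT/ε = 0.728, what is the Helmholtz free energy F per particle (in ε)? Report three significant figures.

Eᵢ/kT = 0, 0.68681, 4.8077.
Z = Σ gᵢe^(−Eᵢ/kT) = 5·e^(−0) + 3·e^(−0.68681) + 4·e^(−4.8077) = 5.0000 + 1.5095 + 0.032666 = 6.5422.
F = −kT ln Z = −0.728 × ln(6.5422) = −0.728 × 1.8783 = -1.37 ε.

-1.37 ε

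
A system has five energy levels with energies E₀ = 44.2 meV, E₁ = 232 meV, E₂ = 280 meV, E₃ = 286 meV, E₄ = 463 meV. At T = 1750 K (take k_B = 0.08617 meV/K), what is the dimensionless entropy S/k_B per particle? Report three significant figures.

k_BT = 0.08617 × 1750 K = 150.80 meV.
Eᵢ/kT = 0.29310, 1.5385, 1.8568, 1.8966, 3.0703.
Z = Σ e^(−Eᵢ/kT) = e^(−0.29310) + e^(−1.5385) + e^(−1.8568) + e^(−1.8966) + e^(−3.0703) = 0.74595 + 0.21470 + 0.15617 + 0.15008 + 0.046407 = 1.3133.
⟨E⟩ = Σ EᵢPᵢ = 145.37 meV.
S/k_B = ln Z + ⟨E⟩/kT = ln(1.3133) + 145.37/150.80 = 0.27254 + 0.96399 = 1.24.

1.24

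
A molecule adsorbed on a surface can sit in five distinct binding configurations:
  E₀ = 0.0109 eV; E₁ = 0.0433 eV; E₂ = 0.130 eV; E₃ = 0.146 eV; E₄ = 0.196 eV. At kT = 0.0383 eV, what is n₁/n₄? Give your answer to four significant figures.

53.89

n₁/n₄ = exp[−(E₁−E₄)/kT] = exp(−(-0.1527 eV)/(0.0383 eV)) = exp(3.98695) = 53.89.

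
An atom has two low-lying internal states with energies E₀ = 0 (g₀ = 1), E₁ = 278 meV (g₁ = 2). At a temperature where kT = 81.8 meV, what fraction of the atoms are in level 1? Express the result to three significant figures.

0.0627

Eᵢ/kT = 0, 3.3985.
Z = Σ gᵢe^(−Eᵢ/kT) = 1·e^(−0) + 2·e^(−3.3985) = 1.0000 + 0.066847 = 1.0668.
P₁ = g₁ e^(−E₁/kT) / Z = 0.066847/1.0668 = 0.0627.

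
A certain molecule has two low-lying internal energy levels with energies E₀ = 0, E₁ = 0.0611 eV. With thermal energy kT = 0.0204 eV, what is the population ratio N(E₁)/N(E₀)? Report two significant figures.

0.050

n₁/n₀ = exp[−(E₁−E₀)/kT] = exp(−(0.0611 eV)/(0.0204 eV)) = exp(-2.995) = 0.050.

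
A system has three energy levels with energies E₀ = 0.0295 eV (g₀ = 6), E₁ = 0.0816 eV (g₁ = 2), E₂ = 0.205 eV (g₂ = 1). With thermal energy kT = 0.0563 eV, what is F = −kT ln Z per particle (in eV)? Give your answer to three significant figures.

-0.0787 eV

Eᵢ/kT = 0.52398, 1.4494, 3.6412.
Z = Σ gᵢe^(−Eᵢ/kT) = 6·e^(−0.52398) + 2·e^(−1.4494) + 1·e^(−3.6412) = 3.5530 + 0.46942 + 0.026221 = 4.0486.
F = −kT ln Z = −0.0563 × ln(4.0486) = −0.0563 × 1.3984 = -0.0787 eV.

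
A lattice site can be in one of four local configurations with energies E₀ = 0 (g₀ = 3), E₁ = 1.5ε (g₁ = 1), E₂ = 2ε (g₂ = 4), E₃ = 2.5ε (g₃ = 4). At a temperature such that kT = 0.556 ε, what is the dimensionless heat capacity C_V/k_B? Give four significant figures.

0.8142

Eᵢ/kT = 0, 2.69784, 3.59712, 4.49640.
Z = Σ gᵢe^(−Eᵢ/kT) = 3·e^(−0) + 1·e^(−2.69784) + 4·e^(−3.59712) + 4·e^(−4.49640) = 3.00000 + 0.0673508 + 0.109610 + 0.0445962 = 3.22156.
⟨E⟩ = 0.134015 ε, ⟨E²⟩ = 0.269654 ε².
C_V/k_B = (⟨E²⟩ − ⟨E⟩²)/(kT)² = (0.269654 − 0.0179600)/0.309136 = 0.8142.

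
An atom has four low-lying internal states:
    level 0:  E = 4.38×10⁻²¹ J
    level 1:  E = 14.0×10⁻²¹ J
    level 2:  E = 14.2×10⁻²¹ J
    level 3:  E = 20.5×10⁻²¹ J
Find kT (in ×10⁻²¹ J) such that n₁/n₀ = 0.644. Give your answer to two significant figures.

22 ×10⁻²¹ J

n₁/n₀ = exp[−(E₁−E₀)/kT] = 0.644.
⇒ (E₁−E₀)/kT = ln(1/0.644) = ln(1.553) = 0.4402.
kT = 9.62 ×10⁻²¹ J / 0.4402 = 22 ×10⁻²¹ J.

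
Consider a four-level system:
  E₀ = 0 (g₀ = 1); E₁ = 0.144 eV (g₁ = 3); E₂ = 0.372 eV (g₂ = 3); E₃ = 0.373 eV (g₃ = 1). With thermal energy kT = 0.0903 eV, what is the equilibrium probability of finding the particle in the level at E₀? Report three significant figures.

0.597

Eᵢ/kT = 0, 1.5947, 4.1196, 4.1307.
Z = Σ gᵢe^(−Eᵢ/kT) = 1·e^(−0) + 3·e^(−1.5947) + 3·e^(−4.1196) + 1·e^(−4.1307) = 1.0000 + 0.60891 + 0.048753 + 0.016072 = 1.6737.
P₀ = g₀ e^(−E₀/kT) / Z = 1.0000/1.6737 = 0.597.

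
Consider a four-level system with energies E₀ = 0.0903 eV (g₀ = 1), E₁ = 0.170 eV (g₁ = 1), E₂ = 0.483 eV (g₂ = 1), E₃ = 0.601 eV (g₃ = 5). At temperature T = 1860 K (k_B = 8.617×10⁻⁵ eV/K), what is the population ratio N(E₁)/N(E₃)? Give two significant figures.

k_BT = 8.617×10⁻⁵ × 1860 K = 0.1603 eV.
n₁/n₃ = (g₁/g₃) exp[−(E₁−E₃)/kT] = (1/5) × exp(−(-0.431 eV)/(0.1603 eV)) = (1/5) × exp(2.689) = 2.9.

2.9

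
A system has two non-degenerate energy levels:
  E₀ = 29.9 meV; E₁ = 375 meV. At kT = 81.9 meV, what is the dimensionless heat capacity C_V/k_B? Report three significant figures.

Eᵢ/kT = 0.36508, 4.5788.
Z = Σ e^(−Eᵢ/kT) = e^(−0.36508) + e^(−4.5788) = 0.69414 + 0.010267 = 0.70441.
⟨E⟩ = 34.930 meV, ⟨E²⟩ = 2930.6 meV².
C_V/k_B = (⟨E²⟩ − ⟨E⟩²)/(kT)² = (2930.6 − 1220.1)/6707.6 = 0.255.

0.255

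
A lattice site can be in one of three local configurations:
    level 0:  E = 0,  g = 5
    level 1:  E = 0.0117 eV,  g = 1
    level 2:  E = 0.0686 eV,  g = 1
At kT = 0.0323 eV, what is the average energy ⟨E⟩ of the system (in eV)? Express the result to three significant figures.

0.00281 eV

Eᵢ/kT = 0, 0.36223, 2.1238.
Z = Σ gᵢe^(−Eᵢ/kT) = 5·e^(−0) + 1·e^(−0.36223) + 1·e^(−2.1238) = 5.0000 + 0.69612 + 0.11958 = 5.8157.
⟨E⟩ = Σ Eᵢ gᵢe^(−Eᵢ/kT) / Z = (0·5.0000 + 0.0117·0.69612 + 0.0686·0.11958) / 5.8157 = 0.00281 eV.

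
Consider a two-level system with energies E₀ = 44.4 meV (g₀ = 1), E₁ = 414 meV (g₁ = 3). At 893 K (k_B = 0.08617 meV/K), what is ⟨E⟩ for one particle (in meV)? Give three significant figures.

53.3 meV

k_BT = 0.08617 × 893 K = 76.950 meV.
Eᵢ/kT = 0.57700, 5.3801.
Z = Σ gᵢe^(−Eᵢ/kT) = 1·e^(−0.57700) + 3·e^(−5.3801) = 0.56158 + 0.013822 = 0.57540.
⟨E⟩ = Σ Eᵢ gᵢe^(−Eᵢ/kT) / Z = (44.4·0.56158 + 414·0.013822) / 0.57540 = 53.3 meV.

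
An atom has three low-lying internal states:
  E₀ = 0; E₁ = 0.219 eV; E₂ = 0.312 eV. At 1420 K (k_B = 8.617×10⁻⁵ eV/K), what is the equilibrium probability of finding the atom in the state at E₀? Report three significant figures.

k_BT = 8.617×10⁻⁵ × 1420 K = 0.12236 eV.
Eᵢ/kT = 0, 1.7898, 2.5499.
Z = Σ e^(−Eᵢ/kT) = e^(−0) + e^(−1.7898) + e^(−2.5499) = 1.0000 + 0.16699 + 0.078089 = 1.2451.
P₀ = e^(−E₀/kT) / Z = 1.0000/1.2451 = 0.803.

0.803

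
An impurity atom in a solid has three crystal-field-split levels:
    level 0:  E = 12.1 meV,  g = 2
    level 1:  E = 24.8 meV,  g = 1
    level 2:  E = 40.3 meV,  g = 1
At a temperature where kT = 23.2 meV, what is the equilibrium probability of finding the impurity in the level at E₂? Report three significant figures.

0.103

Eᵢ/kT = 0.52155, 1.0690, 1.7371.
Z = Σ gᵢe^(−Eᵢ/kT) = 2·e^(−0.52155) + 1·e^(−1.0690) + 1·e^(−1.7371) = 1.1872 + 0.34335 + 0.17603 = 1.7066.
P₂ = g₂ e^(−E₂/kT) / Z = 0.17603/1.7066 = 0.103.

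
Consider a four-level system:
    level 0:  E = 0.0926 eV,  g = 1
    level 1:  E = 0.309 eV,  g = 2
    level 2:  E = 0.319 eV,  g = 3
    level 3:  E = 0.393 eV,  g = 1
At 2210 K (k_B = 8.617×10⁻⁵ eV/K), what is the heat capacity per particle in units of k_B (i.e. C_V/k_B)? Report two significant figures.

k_BT = 8.617×10⁻⁵ × 2210 K = 0.1904 eV.
Eᵢ/kT = 0.4863, 1.623, 1.675, 2.064.
Z = Σ gᵢe^(−Eᵢ/kT) = 1·e^(−0.4863) + 2·e^(−1.623) + 3·e^(−1.675) + 1·e^(−2.064) = 0.6149 + 0.3946 + 0.5619 + 0.1269 = 1.698.
⟨E⟩ = 0.2403 eV, ⟨E²⟩ = 0.07051 eV².
C_V/k_B = (⟨E²⟩ − ⟨E⟩²)/(kT)² = (0.07051 − 0.05774)/0.03625 = 0.35.

0.35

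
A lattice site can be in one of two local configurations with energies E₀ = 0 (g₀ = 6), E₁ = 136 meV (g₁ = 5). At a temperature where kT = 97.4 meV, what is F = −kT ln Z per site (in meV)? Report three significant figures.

-193 meV

Eᵢ/kT = 0, 1.3963.
Z = Σ gᵢe^(−Eᵢ/kT) = 6·e^(−0) + 5·e^(−1.3963) = 6.0000 + 1.2376 = 7.2376.
F = −kT ln Z = −97.4 × ln(7.2376) = −97.4 × 1.9793 = -193 meV.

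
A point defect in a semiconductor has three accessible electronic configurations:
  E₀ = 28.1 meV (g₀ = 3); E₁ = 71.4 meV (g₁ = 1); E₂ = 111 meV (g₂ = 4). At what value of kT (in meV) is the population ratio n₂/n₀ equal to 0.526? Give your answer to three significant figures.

n₂/n₀ = (g₂/g₀) exp[−(E₂−E₀)/kT] = 0.526.
⇒ (E₂−E₀)/kT = ln((4/3)/0.526) = ln(2.5349) = 0.93015.
kT = 82.9 meV / 0.93015 = 89.1 meV.

89.1 meV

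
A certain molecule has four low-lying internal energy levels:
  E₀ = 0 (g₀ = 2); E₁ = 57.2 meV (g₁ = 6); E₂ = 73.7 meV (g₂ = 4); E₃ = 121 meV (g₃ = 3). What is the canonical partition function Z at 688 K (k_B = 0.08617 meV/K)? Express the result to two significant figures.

k_BT = 0.08617 × 688 K = 59.28 meV.
Eᵢ/kT = 0, 0.9649, 1.243, 2.041.
Z = Σ gᵢe^(−Eᵢ/kT) = 2·e^(−0) + 6·e^(−0.9649) + 4·e^(−1.243) + 3·e^(−2.041) = 2.000 + 2.286 + 1.154 + 0.3897 = 5.830.

Z = 5.8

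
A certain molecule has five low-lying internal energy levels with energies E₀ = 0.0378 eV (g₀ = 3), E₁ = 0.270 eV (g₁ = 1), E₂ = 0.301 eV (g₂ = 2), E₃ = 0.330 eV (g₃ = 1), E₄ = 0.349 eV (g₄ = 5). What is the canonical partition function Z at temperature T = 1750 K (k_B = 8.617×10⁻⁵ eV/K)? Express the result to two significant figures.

Z = 3.4

k_BT = 8.617×10⁻⁵ × 1750 K = 0.1508 eV.
Eᵢ/kT = 0.2507, 1.790, 1.996, 2.188, 2.314.
Z = Σ gᵢe^(−Eᵢ/kT) = 3·e^(−0.2507) + 1·e^(−1.790) + 2·e^(−1.996) + 1·e^(−2.188) + 5·e^(−2.314) = 2.335 + 0.1670 + 0.2718 + 0.1121 + 0.4943 = 3.380.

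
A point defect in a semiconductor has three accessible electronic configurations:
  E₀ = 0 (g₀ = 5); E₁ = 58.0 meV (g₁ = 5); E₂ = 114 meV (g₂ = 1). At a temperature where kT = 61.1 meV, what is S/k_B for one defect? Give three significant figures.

Eᵢ/kT = 0, 0.94926, 1.8658.
Z = Σ gᵢe^(−Eᵢ/kT) = 5·e^(−0) + 5·e^(−0.94926) + 1·e^(−1.8658) = 5.0000 + 1.9351 + 0.15477 = 7.0899.
⟨E⟩ = Σ EᵢPᵢ = 18.319 meV.
S/k_B = ln Z + ⟨E⟩/kT = ln(7.0899) + 18.319/61.1 = 1.9587 + 0.29982 = 2.26.

2.26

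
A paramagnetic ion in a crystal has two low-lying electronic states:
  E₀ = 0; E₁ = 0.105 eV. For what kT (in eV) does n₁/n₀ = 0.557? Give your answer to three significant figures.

n₁/n₀ = exp[−(E₁−E₀)/kT] = 0.557.
⇒ (E₁−E₀)/kT = ln(1/0.557) = ln(1.7953) = 0.58517.
kT = 0.105 eV / 0.58517 = 0.179 eV.

0.179 eV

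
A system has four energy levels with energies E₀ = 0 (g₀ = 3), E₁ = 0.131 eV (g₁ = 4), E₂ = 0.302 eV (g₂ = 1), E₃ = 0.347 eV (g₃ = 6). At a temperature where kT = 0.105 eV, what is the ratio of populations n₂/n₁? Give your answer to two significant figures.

n₂/n₁ = (g₂/g₁) exp[−(E₂−E₁)/kT] = (1/4) × exp(−(0.171 eV)/(0.105 eV)) = (1/4) × exp(-1.629) = 0.049.

0.049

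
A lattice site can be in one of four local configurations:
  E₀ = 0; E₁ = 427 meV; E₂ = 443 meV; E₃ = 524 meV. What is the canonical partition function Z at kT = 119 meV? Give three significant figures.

Eᵢ/kT = 0, 3.5882, 3.7227, 4.4034.
Z = Σ e^(−Eᵢ/kT) = e^(−0) + e^(−3.5882) + e^(−3.7227) + e^(−4.4034) = 1.0000 + 0.027648 + 0.024169 + 0.012236 = 1.0641.

Z = 1.06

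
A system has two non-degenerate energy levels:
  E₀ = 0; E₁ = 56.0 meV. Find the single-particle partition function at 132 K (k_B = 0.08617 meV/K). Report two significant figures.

Z = 1.0

k_BT = 0.08617 × 132 K = 11.37 meV.
Eᵢ/kT = 0, 4.925.
Z = Σ e^(−Eᵢ/kT) = e^(−0) + e^(−4.925) = 1.000 + 0.007263 = 1.007.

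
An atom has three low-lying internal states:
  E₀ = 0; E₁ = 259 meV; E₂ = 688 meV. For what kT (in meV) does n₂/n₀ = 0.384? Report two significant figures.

720 meV

n₂/n₀ = exp[−(E₂−E₀)/kT] = 0.384.
⇒ (E₂−E₀)/kT = ln(1/0.384) = ln(2.604) = 0.9570.
kT = 688 meV / 0.9570 = 720 meV.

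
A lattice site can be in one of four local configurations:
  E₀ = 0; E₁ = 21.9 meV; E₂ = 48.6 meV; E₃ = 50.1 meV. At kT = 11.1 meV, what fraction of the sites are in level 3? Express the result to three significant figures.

0.00943

Eᵢ/kT = 0, 1.9730, 4.3784, 4.5135.
Z = Σ e^(−Eᵢ/kT) = e^(−0) + e^(−1.9730) + e^(−4.3784) + e^(−4.5135) = 1.0000 + 0.13904 + 0.012545 + 0.010960 = 1.1625.
P₃ = e^(−E₃/kT) / Z = 0.010960/1.1625 = 0.00943.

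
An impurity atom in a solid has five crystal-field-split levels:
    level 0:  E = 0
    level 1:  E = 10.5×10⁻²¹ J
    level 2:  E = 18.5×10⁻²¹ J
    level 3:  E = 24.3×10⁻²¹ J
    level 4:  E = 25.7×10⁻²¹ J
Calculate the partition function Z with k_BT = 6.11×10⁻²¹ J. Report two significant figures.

Z = 1.3

Eᵢ/kT = 0, 1.718, 3.028, 3.977, 4.206.
Z = Σ e^(−Eᵢ/kT) = e^(−0) + e^(−1.718) + e^(−3.028) + e^(−3.977) + e^(−4.206) = 1.000 + 0.1794 + 0.04841 + 0.01874 + 0.01491 = 1.261.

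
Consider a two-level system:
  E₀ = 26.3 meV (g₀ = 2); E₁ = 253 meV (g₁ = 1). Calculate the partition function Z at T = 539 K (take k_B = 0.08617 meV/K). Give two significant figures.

k_BT = 0.08617 × 539 K = 46.45 meV.
Eᵢ/kT = 0.5662, 5.447.
Z = Σ gᵢe^(−Eᵢ/kT) = 2·e^(−0.5662) + 1·e^(−5.447) = 1.135 + 0.004309 = 1.139.

Z = 1.1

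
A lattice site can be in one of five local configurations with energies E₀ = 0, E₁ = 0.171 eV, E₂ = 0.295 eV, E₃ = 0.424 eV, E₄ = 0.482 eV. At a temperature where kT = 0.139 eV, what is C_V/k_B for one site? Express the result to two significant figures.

0.87

Eᵢ/kT = 0, 1.230, 2.122, 3.050, 3.468.
Z = Σ e^(−Eᵢ/kT) = e^(−0) + e^(−1.230) + e^(−2.122) + e^(−3.050) + e^(−3.468) = 1.000 + 0.2923 + 0.1198 + 0.04736 + 0.03118 = 1.491.
⟨E⟩ = 0.08077 eV, ⟨E²⟩ = 0.02329 eV².
C_V/k_B = (⟨E²⟩ − ⟨E⟩²)/(kT)² = (0.02329 − 0.006524)/0.01932 = 0.87.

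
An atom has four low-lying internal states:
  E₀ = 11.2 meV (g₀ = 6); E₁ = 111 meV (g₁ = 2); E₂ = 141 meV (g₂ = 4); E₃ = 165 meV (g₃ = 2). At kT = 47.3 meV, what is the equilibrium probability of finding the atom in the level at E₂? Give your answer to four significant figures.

0.03911

Eᵢ/kT = 0.236786, 2.34672, 2.98097, 3.48837.
Z = Σ gᵢe^(−Eᵢ/kT) = 6·e^(−0.236786) + 2·e^(−2.34672) + 4·e^(−2.98097) + 2·e^(−3.48837) = 4.73496 + 0.191365 + 0.202974 + 0.0611013 = 5.19040.
P₂ = g₂ e^(−E₂/kT) / Z = 0.202974/5.19040 = 0.03911.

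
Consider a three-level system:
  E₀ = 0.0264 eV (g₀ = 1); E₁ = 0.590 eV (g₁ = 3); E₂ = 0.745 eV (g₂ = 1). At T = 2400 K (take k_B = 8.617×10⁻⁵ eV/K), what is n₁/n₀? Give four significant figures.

0.1966

k_BT = 8.617×10⁻⁵ × 2400 K = 0.206808 eV.
n₁/n₀ = (g₁/g₀) exp[−(E₁−E₀)/kT] = (3/1) × exp(−(0.5636 eV)/(0.206808 eV)) = (3/1) × exp(-2.72523) = 0.1966.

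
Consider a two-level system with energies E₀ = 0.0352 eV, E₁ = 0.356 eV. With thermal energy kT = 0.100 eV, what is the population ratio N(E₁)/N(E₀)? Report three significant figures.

0.0404

n₁/n₀ = exp[−(E₁−E₀)/kT] = exp(−(0.3208 eV)/(0.100 eV)) = exp(-3.2080) = 0.0404.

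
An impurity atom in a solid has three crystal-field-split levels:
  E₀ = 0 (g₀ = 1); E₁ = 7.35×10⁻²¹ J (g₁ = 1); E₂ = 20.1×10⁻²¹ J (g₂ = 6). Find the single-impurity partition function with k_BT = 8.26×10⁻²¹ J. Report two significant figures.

Z = 1.9

Eᵢ/kT = 0, 0.8898, 2.433.
Z = Σ gᵢe^(−Eᵢ/kT) = 1·e^(−0) + 1·e^(−0.8898) + 6·e^(−2.433) = 1.000 + 0.4107 + 0.5266 = 1.937.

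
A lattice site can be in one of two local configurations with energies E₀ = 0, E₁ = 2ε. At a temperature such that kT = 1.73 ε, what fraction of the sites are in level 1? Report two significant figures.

Eᵢ/kT = 0, 1.156.
Z = Σ e^(−Eᵢ/kT) = e^(−0) + e^(−1.156) = 1.000 + 0.3147 = 1.315.
P₁ = e^(−E₁/kT) / Z = 0.3147/1.315 = 0.24.

0.24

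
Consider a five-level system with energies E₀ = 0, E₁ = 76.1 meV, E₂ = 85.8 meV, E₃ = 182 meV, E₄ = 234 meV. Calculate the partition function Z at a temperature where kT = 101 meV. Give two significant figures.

Eᵢ/kT = 0, 0.7535, 0.8495, 1.802, 2.317.
Z = Σ e^(−Eᵢ/kT) = e^(−0) + e^(−0.7535) + e^(−0.8495) + e^(−1.802) + e^(−2.317) = 1.000 + 0.4707 + 0.4276 + 0.1650 + 0.09857 = 2.162.

Z = 2.2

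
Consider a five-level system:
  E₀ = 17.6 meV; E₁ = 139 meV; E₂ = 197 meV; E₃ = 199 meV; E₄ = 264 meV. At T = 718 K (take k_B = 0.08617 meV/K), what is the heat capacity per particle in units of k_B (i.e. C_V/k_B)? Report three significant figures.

1.11

k_BT = 0.08617 × 718 K = 61.870 meV.
Eᵢ/kT = 0.28447, 2.2466, 3.1841, 3.2164, 4.2670.
Z = Σ e^(−Eᵢ/kT) = e^(−0.28447) + e^(−2.2466) + e^(−3.1841) + e^(−3.2164) + e^(−4.2670) = 0.75241 + 0.10576 + 0.041416 + 0.040099 + 0.014024 = 0.95371.
⟨E⟩ = 50.103 meV, ⟨E²⟩ = 6762.2 meV².
C_V/k_B = (⟨E²⟩ − ⟨E⟩²)/(kT)² = (6762.2 − 2510.3)/3827.9 = 1.11.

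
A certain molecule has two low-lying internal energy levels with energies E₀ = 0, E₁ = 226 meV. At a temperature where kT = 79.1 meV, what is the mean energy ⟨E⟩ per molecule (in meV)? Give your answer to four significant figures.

12.27 meV

Eᵢ/kT = 0, 2.85714.
Z = Σ e^(−Eᵢ/kT) = e^(−0) + e^(−2.85714) = 1.00000 + 0.0574328 = 1.05743.
⟨E⟩ = Σ Eᵢ e^(−Eᵢ/kT) / Z = (0·1.00000 + 226·0.0574328) / 1.05743 = 12.27 meV.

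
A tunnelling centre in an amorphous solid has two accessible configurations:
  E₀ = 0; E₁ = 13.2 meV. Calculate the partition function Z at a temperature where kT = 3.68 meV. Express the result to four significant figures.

Z = 1.028

Eᵢ/kT = 0, 3.58696.
Z = Σ e^(−Eᵢ/kT) = e^(−0) + e^(−3.58696) = 1.00000 + 0.0276824 = 1.02768.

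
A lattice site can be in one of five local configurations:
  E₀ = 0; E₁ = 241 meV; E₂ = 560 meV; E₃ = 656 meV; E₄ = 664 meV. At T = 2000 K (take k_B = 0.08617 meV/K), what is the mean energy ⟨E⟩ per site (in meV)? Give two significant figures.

k_BT = 0.08617 × 2000 K = 172.3 meV.
Eᵢ/kT = 0, 1.399, 3.250, 3.807, 3.854.
Z = Σ e^(−Eᵢ/kT) = e^(−0) + e^(−1.399) + e^(−3.250) + e^(−3.807) + e^(−3.854) = 1.000 + 0.2468 + 0.03877 + 0.02221 + 0.02119 = 1.329.
⟨E⟩ = Σ Eᵢ e^(−Eᵢ/kT) / Z = (0·1.000 + 241·0.2468 + 560·0.03877 + 656·0.02221 + 664·0.02119) / 1.329 = 83 meV.

83 meV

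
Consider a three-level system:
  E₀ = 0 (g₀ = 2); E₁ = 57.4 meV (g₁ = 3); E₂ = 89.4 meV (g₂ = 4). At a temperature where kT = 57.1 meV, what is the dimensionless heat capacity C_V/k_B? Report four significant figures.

Eᵢ/kT = 0, 1.00525, 1.56567.
Z = Σ gᵢe^(−Eᵢ/kT) = 2·e^(−0) + 3·e^(−1.00525) + 4·e^(−1.56567) = 2.00000 + 1.09786 + 0.835792 = 3.93365.
⟨E⟩ = 35.0151 meV, ⟨E²⟩ = 2617.71 meV².
C_V/k_B = (⟨E²⟩ − ⟨E⟩²)/(kT)² = (2617.71 − 1226.06)/3260.41 = 0.4268.

0.4268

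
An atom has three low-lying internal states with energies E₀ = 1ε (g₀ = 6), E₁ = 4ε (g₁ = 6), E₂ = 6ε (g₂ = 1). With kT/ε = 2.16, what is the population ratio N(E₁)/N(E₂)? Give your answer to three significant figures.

15.1

n₁/n₂ = (g₁/g₂) exp[−(E₁−E₂)/kT] = (6/1) × exp(−(-2ε)/(2.16ε)) = (6/1) × exp(0.92593) = 15.1.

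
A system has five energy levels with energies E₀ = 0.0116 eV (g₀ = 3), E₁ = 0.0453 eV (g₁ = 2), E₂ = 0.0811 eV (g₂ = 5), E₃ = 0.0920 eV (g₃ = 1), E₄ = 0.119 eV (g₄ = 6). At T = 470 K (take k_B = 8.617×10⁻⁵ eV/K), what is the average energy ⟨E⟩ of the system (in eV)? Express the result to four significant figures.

0.03942 eV

k_BT = 8.617×10⁻⁵ × 470 K = 0.0404999 eV.
Eᵢ/kT = 0.286420, 1.11852, 2.00247, 2.27161, 2.93828.
Z = Σ gᵢe^(−Eᵢ/kT) = 3·e^(−0.286420) + 2·e^(−1.11852) + 5·e^(−2.00247) + 1·e^(−2.27161) + 6·e^(−2.93828) = 2.25284 + 0.653526 + 0.675007 + 0.103146 + 0.317740 = 4.00226.
⟨E⟩ = Σ Eᵢ gᵢe^(−Eᵢ/kT) / Z = (0.0116·2.25284 + 0.0453·0.653526 + 0.0811·0.675007 + 0.0920·0.103146 + 0.119·0.317740) / 4.00226 = 0.03942 eV.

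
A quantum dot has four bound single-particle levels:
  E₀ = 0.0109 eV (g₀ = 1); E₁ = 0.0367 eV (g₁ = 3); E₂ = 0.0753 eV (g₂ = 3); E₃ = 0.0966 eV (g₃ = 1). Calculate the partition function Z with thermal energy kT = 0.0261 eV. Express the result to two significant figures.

Eᵢ/kT = 0.4176, 1.406, 2.885, 3.701.
Z = Σ gᵢe^(−Eᵢ/kT) = 1·e^(−0.4176) + 3·e^(−1.406) + 3·e^(−2.885) + 1·e^(−3.701) = 0.6586 + 0.7354 + 0.1676 + 0.02470 = 1.586.

Z = 1.6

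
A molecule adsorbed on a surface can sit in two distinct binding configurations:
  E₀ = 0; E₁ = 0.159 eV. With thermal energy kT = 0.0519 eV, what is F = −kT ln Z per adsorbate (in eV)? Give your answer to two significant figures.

-0.0024 eV

Eᵢ/kT = 0, 3.064.
Z = Σ e^(−Eᵢ/kT) = e^(−0) + e^(−3.064) = 1.000 + 0.04670 = 1.047.
F = −kT ln Z = −0.0519 × ln(1.047) = −0.0519 × 0.04593 = -0.0024 eV.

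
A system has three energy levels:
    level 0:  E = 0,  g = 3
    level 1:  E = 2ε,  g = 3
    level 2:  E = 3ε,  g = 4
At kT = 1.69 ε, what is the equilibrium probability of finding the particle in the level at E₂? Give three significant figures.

Eᵢ/kT = 0, 1.1834, 1.7751.
Z = Σ gᵢe^(−Eᵢ/kT) = 3·e^(−0) + 3·e^(−1.1834) + 4·e^(−1.7751) = 3.0000 + 0.91871 + 0.67787 = 4.5966.
P₂ = g₂ e^(−E₂/kT) / Z = 0.67787/4.5966 = 0.147.

0.147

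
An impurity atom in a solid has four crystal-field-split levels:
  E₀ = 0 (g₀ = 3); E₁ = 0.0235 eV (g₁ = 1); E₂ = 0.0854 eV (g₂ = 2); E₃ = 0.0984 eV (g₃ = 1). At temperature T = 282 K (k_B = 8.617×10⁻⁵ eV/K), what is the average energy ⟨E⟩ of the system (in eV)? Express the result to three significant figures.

k_BT = 8.617×10⁻⁵ × 282 K = 0.024300 eV.
Eᵢ/kT = 0, 0.96708, 3.5144, 4.0494.
Z = Σ gᵢe^(−Eᵢ/kT) = 3·e^(−0) + 1·e^(−0.96708) + 2·e^(−3.5144) + 1·e^(−4.0494) = 3.0000 + 0.38019 + 0.059531 + 0.017433 = 3.4572.
⟨E⟩ = Σ Eᵢ gᵢe^(−Eᵢ/kT) / Z = (0·3.0000 + 0.0235·0.38019 + 0.0854·0.059531 + 0.0984·0.017433) / 3.4572 = 0.00455 eV.

0.00455 eV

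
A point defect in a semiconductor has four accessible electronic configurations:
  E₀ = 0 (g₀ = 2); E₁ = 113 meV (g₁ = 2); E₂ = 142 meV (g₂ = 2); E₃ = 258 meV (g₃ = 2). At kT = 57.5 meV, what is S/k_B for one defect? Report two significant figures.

1.3

Eᵢ/kT = 0, 1.965, 2.470, 4.487.
Z = Σ gᵢe^(−Eᵢ/kT) = 2·e^(−0) + 2·e^(−1.965) + 2·e^(−2.470) + 2·e^(−4.487) = 2.000 + 0.2803 + 0.1692 + 0.02251 = 2.472.
⟨E⟩ = Σ EᵢPᵢ = 24.88 meV.
S/k_B = ln Z + ⟨E⟩/kT = ln(2.472) + 24.88/57.5 = 0.9050 + 0.4327 = 1.3.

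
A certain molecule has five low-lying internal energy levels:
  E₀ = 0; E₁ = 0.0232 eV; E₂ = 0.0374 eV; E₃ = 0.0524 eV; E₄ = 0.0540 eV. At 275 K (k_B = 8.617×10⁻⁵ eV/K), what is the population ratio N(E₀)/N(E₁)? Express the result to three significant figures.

2.66

k_BT = 8.617×10⁻⁵ × 275 K = 0.023697 eV.
n₀/n₁ = exp[−(E₀−E₁)/kT] = exp(−(-0.0232 eV)/(0.023697 eV)) = exp(0.97903) = 2.66.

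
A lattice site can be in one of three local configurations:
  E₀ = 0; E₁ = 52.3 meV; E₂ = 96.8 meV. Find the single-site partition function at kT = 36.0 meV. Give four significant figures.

Z = 1.302

Eᵢ/kT = 0, 1.45278, 2.68889.
Z = Σ e^(−Eᵢ/kT) = e^(−0) + e^(−1.45278) + e^(−2.68889) = 1.00000 + 0.233919 + 0.0679563 = 1.30188.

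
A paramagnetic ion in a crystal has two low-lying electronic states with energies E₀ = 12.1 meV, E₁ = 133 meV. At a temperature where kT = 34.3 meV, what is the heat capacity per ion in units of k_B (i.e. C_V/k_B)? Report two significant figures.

Eᵢ/kT = 0.3528, 3.878.
Z = Σ e^(−Eᵢ/kT) = e^(−0.3528) + e^(−3.878) = 0.7027 + 0.02069 = 0.7234.
⟨E⟩ = 15.56 meV, ⟨E²⟩ = 648.1 meV².
C_V/k_B = (⟨E²⟩ − ⟨E⟩²)/(kT)² = (648.1 − 242.1)/1176 = 0.35.

0.35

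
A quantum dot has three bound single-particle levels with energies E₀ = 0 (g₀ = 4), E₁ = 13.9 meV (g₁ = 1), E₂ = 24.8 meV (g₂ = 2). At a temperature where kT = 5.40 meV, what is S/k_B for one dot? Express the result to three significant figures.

1.48

Eᵢ/kT = 0, 2.5741, 4.5926.
Z = Σ gᵢe^(−Eᵢ/kT) = 4·e^(−0) + 1·e^(−2.5741) + 2·e^(−4.5926) = 4.0000 + 0.076222 + 0.020253 = 4.0965.
⟨E⟩ = Σ EᵢPᵢ = 0.38124 meV.
S/k_B = ln Z + ⟨E⟩/kT = ln(4.0965) + 0.38124/5.40 = 1.4101 + 0.070600 = 1.48.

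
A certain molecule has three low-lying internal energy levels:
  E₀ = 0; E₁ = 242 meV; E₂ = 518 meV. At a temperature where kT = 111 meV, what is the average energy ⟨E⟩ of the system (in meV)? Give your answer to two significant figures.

29 meV

Eᵢ/kT = 0, 2.180, 4.667.
Z = Σ e^(−Eᵢ/kT) = e^(−0) + e^(−2.180) + e^(−4.667) = 1.000 + 0.1130 + 0.009400 = 1.122.
⟨E⟩ = Σ Eᵢ e^(−Eᵢ/kT) / Z = (0·1.000 + 242·0.1130 + 518·0.009400) / 1.122 = 29 meV.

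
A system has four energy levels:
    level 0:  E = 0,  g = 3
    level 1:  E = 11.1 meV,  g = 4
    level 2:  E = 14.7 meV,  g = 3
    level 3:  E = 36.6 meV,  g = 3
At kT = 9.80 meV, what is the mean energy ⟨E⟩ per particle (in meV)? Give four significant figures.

Eᵢ/kT = 0, 1.13265, 1.50000, 3.73469.
Z = Σ gᵢe^(−Eᵢ/kT) = 3·e^(−0) + 4·e^(−1.13265) + 3·e^(−1.50000) + 3·e^(−3.73469) = 3.00000 + 1.28871 + 0.669390 + 0.0716417 = 5.02974.
⟨E⟩ = Σ Eᵢ gᵢe^(−Eᵢ/kT) / Z = (0·3.00000 + 11.1·1.28871 + 14.7·0.669390 + 36.6·0.0716417) / 5.02974 = 5.322 meV.

5.322 meV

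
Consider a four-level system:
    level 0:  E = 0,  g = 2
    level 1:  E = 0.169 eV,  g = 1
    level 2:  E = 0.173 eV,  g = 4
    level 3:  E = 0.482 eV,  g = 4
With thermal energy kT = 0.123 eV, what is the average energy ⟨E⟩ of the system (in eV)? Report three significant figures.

0.0757 eV

Eᵢ/kT = 0, 1.3740, 1.4065, 3.9187.
Z = Σ gᵢe^(−Eᵢ/kT) = 2·e^(−0) + 1·e^(−1.3740) + 4·e^(−1.4065) + 4·e^(−3.9187) = 2.0000 + 0.25309 + 0.98000 + 0.079468 = 3.3126.
⟨E⟩ = Σ Eᵢ gᵢe^(−Eᵢ/kT) / Z = (0·2.0000 + 0.169·0.25309 + 0.173·0.98000 + 0.482·0.079468) / 3.3126 = 0.0757 eV.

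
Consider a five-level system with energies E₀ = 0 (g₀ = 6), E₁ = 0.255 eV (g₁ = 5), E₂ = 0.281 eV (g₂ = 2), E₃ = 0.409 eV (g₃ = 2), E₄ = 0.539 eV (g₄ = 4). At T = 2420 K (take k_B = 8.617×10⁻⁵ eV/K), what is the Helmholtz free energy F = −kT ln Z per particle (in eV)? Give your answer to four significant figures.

-0.4481 eV

k_BT = 8.617×10⁻⁵ × 2420 K = 0.208531 eV.
Eᵢ/kT = 0, 1.22284, 1.34752, 1.96134, 2.58475.
Z = Σ gᵢe^(−Eᵢ/kT) = 6·e^(−0) + 5·e^(−1.22284) + 2·e^(−1.34752) + 2·e^(−1.96134) + 4·e^(−2.58475) = 6.00000 + 1.47196 + 0.519768 + 0.281340 + 0.301660 = 8.57473.
F = −kT ln Z = −0.208531 × ln(8.57473) = −0.208531 × 2.14882 = -0.4481 eV.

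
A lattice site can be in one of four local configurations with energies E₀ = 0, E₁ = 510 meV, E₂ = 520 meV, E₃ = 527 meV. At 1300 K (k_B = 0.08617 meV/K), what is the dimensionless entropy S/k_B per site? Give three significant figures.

0.160

k_BT = 0.08617 × 1300 K = 112.02 meV.
Eᵢ/kT = 0, 4.5528, 4.6420, 4.7045.
Z = Σ e^(−Eᵢ/kT) = e^(−0) + e^(−4.5528) + e^(−4.6420) + e^(−4.7045) = 1.0000 + 0.010538 + 0.0096384 + 0.0090544 = 1.0292.
⟨E⟩ = Σ EᵢPᵢ = 14.728 meV.
S/k_B = ln Z + ⟨E⟩/kT = ln(1.0292) + 14.728/112.02 = 0.028782 + 0.13148 = 0.160.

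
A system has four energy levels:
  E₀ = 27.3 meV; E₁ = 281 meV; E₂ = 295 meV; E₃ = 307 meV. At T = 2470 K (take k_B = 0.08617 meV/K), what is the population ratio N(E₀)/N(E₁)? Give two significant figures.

k_BT = 0.08617 × 2470 K = 212.8 meV.
n₀/n₁ = exp[−(E₀−E₁)/kT] = exp(−(-253.7 meV)/(212.8 meV)) = exp(1.192) = 3.3.

3.3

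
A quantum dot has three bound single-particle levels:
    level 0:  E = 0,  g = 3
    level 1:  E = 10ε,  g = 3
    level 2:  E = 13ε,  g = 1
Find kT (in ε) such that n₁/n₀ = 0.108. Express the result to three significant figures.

n₁/n₀ = (g₁/g₀) exp[−(E₁−E₀)/kT] = 0.108.
⇒ (E₁−E₀)/kT = ln((3/3)/0.108) = ln(9.2593) = 2.2256.
kT = 10ε / 2.2256 = 4.49 ε.

4.49 ε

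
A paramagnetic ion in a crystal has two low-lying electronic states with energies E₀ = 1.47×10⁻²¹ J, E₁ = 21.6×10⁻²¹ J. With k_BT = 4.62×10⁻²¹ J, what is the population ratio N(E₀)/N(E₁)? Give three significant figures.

78.0

n₀/n₁ = exp[−(E₀−E₁)/kT] = exp(−(-20.13 ×10⁻²¹ J)/(4.62 ×10⁻²¹ J)) = exp(4.3571) = 78.0.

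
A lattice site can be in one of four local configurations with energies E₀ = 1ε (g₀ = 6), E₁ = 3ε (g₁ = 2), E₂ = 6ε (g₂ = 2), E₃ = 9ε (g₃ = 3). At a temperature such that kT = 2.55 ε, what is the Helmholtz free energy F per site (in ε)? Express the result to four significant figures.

-4.078 ε

Eᵢ/kT = 0.392157, 1.17647, 2.35294, 3.52941.
Z = Σ gᵢe^(−Eᵢ/kT) = 6·e^(−0.392157) + 2·e^(−1.17647) + 2·e^(−2.35294) + 3·e^(−3.52941) = 4.05359 + 0.616731 + 0.190178 + 0.0879666 = 4.94847.
F = −kT ln Z = −2.55 × ln(4.94847) = −2.55 × 1.59908 = -4.078 ε.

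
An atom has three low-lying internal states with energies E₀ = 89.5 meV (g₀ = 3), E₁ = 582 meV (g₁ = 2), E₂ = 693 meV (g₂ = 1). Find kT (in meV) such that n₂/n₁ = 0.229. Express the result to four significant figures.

n₂/n₁ = (g₂/g₁) exp[−(E₂−E₁)/kT] = 0.229.
⇒ (E₂−E₁)/kT = ln((1/2)/0.229) = ln(2.18341) = 0.780888.
kT = 111 meV / 0.780888 = 142.1 meV.

142.1 meV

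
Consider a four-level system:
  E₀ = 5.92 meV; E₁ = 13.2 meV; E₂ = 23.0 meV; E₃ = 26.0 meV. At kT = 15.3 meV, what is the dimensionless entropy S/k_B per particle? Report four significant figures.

1.254

Eᵢ/kT = 0.386928, 0.862745, 1.50327, 1.69935.
Z = Σ e^(−Eᵢ/kT) = e^(−0.386928) + e^(−0.862745) + e^(−1.50327) + e^(−1.69935) = 0.679140 + 0.422002 + 0.222402 + 0.182802 = 1.50635.
⟨E⟩ = Σ EᵢPᵢ = 12.9180 meV.
S/k_B = ln Z + ⟨E⟩/kT = ln(1.50635) + 12.9180/15.3 = 0.409690 + 0.844314 = 1.254.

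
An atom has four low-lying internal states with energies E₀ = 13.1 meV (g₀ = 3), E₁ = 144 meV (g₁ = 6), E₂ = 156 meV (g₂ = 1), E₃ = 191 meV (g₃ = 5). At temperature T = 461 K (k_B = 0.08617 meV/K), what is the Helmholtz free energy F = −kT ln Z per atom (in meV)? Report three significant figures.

-34.4 meV

k_BT = 0.08617 × 461 K = 39.724 meV.
Eᵢ/kT = 0.32978, 3.6250, 3.9271, 4.8082.
Z = Σ gᵢe^(−Eᵢ/kT) = 3·e^(−0.32978) + 6·e^(−3.6250) + 1·e^(−3.9271) + 5·e^(−4.8082) = 2.1572 + 0.15989 + 0.019701 + 0.040813 = 2.3776.
F = −kT ln Z = −39.724 × ln(2.3776) = −39.724 × 0.86609 = -34.4 meV.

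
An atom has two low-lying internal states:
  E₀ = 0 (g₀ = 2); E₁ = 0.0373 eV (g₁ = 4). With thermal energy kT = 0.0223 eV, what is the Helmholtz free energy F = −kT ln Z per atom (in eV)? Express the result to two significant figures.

Eᵢ/kT = 0, 1.673.
Z = Σ gᵢe^(−Eᵢ/kT) = 2·e^(−0) + 4·e^(−1.673) = 2.000 + 0.7507 = 2.751.
F = −kT ln Z = −0.0223 × ln(2.751) = −0.0223 × 1.012 = -0.023 eV.

-0.023 eV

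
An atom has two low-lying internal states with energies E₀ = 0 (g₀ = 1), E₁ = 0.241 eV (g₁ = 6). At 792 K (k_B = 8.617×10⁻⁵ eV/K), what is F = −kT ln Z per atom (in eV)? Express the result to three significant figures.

-0.0110 eV

k_BT = 8.617×10⁻⁵ × 792 K = 0.068247 eV.
Eᵢ/kT = 0, 3.5313.
Z = Σ gᵢe^(−Eᵢ/kT) = 1·e^(−0) + 6·e^(−3.5313) = 1.0000 + 0.17560 = 1.1756.
F = −kT ln Z = −0.068247 × ln(1.1756) = −0.068247 × 0.16178 = -0.0110 eV.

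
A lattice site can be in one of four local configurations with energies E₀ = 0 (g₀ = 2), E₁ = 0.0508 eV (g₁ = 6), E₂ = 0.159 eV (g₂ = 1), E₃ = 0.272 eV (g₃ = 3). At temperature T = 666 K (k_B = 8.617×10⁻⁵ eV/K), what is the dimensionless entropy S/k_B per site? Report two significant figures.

2.1

k_BT = 8.617×10⁻⁵ × 666 K = 0.05739 eV.
Eᵢ/kT = 0, 0.8852, 2.771, 4.740.
Z = Σ gᵢe^(−Eᵢ/kT) = 2·e^(−0) + 6·e^(−0.8852) + 1·e^(−2.771) + 3·e^(−4.740) = 2.000 + 2.476 + 0.06260 + 0.02622 = 4.565.
⟨E⟩ = Σ EᵢPᵢ = 0.03130 eV.
S/k_B = ln Z + ⟨E⟩/kT = ln(4.565) + 0.03130/0.05739 = 1.518 + 0.5454 = 2.1.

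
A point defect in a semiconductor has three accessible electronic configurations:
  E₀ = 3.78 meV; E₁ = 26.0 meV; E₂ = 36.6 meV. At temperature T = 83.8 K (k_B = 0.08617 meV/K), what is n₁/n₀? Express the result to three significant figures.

0.0461

k_BT = 0.08617 × 83.8 K = 7.2210 meV.
n₁/n₀ = exp[−(E₁−E₀)/kT] = exp(−(22.22 meV)/(7.2210 meV)) = exp(-3.0771) = 0.0461.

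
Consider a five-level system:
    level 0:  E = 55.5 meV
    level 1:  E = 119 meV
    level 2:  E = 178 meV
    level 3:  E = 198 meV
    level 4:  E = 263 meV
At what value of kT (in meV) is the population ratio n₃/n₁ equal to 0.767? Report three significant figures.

298 meV

n₃/n₁ = exp[−(E₃−E₁)/kT] = 0.767.
⇒ (E₃−E₁)/kT = ln(1/0.767) = ln(1.3038) = 0.26528.
kT = 79 meV / 0.26528 = 298 meV.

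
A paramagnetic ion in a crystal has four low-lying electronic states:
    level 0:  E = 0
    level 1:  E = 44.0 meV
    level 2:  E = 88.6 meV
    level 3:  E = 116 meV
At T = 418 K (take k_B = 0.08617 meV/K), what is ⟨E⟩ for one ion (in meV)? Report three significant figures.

17.7 meV

k_BT = 0.08617 × 418 K = 36.019 meV.
Eᵢ/kT = 0, 1.2216, 2.4598, 3.2205.
Z = Σ e^(−Eᵢ/kT) = e^(−0) + e^(−1.2216) + e^(−2.4598) + e^(−3.2205) = 1.0000 + 0.29476 + 0.085452 + 0.039935 = 1.4201.
⟨E⟩ = Σ Eᵢ e^(−Eᵢ/kT) / Z = (0·1.0000 + 44.0·0.29476 + 88.6·0.085452 + 116·0.039935) / 1.4201 = 17.7 meV.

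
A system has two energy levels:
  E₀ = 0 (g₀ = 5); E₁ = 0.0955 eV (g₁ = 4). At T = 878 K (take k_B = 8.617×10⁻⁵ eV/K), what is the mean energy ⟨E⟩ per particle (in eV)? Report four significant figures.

k_BT = 8.617×10⁻⁵ × 878 K = 0.0756573 eV.
Eᵢ/kT = 0, 1.26227.
Z = Σ gᵢe^(−Eᵢ/kT) = 5·e^(−0) + 4·e^(−1.26227) = 5.00000 + 1.13204 = 6.13204.
⟨E⟩ = Σ Eᵢ gᵢe^(−Eᵢ/kT) / Z = (0·5.00000 + 0.0955·1.13204) / 6.13204 = 0.01763 eV.

0.01763 eV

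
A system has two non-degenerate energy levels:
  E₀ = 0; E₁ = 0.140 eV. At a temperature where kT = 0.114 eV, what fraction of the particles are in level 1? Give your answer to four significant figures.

0.2265

Eᵢ/kT = 0, 1.22807.
Z = Σ e^(−Eᵢ/kT) = e^(−0) + e^(−1.22807) = 1.00000 + 0.292857 = 1.29286.
P₁ = e^(−E₁/kT) / Z = 0.292857/1.29286 = 0.2265.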